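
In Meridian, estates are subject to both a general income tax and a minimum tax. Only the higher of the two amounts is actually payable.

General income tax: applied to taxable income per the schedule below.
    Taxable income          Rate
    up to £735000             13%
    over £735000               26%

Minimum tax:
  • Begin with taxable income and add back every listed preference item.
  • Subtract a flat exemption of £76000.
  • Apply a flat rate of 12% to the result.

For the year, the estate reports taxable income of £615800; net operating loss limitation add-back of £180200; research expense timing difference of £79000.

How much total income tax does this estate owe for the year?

£95880

General income tax:
  £615800 × 13% = £80054

Minimum tax:
  Adjusted income: £615800 + £180200 + £79000 = £875000
  Less exemption £76000 → base £799000
  £799000 × 12% = £95880

£95880 > £80054, so the minimum tax is the binding amount.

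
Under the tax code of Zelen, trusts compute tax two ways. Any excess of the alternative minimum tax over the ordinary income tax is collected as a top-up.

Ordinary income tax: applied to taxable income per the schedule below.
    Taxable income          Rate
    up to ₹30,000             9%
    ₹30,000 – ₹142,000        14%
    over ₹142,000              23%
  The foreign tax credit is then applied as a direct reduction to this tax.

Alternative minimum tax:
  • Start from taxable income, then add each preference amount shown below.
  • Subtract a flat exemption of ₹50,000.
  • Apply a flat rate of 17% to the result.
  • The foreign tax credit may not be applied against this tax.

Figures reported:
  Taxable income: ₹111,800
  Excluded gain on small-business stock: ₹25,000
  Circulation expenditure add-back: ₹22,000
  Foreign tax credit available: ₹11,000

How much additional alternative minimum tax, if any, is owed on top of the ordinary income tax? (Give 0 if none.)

₹15,344

Ordinary income tax:
  ₹30,000 × 9% = ₹2,700
  ₹81,800 × 14% = ₹11,452
  → ₹14,152
  Less foreign tax credit ₹11,000 → ₹3,152

Alternative minimum tax:
  Adjusted income: ₹111,800 + ₹25,000 + ₹22,000 = ₹158,800
  Less exemption ₹50,000 → base ₹108,800
  ₹108,800 × 17% = ₹18,496

Excess of alternative minimum tax over ordinary income tax: ₹18,496 − ₹3,152 = ₹15,344.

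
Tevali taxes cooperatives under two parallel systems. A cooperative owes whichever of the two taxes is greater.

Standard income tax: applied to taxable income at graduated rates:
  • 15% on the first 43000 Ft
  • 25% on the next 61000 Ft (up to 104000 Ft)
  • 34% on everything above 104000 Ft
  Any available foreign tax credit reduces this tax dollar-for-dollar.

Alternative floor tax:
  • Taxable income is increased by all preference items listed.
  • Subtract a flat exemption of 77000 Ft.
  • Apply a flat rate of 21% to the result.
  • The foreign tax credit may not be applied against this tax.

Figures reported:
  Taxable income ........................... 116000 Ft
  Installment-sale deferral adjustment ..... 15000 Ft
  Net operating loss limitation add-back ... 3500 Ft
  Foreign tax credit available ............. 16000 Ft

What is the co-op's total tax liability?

12075 Ft

Alternative floor tax:
  Adjusted income: 116000 Ft + 15000 Ft + 3500 Ft = 134500 Ft
  Less exemption 77000 Ft → base 57500 Ft
  57500 Ft × 21% = 12075 Ft

Standard income tax:
  43000 Ft × 15% = 6450 Ft
  61000 Ft × 25% = 15250 Ft
  12000 Ft × 34% = 4080 Ft
  → 25780 Ft
  Less foreign tax credit 16000 Ft → 9780 Ft

12075 Ft > 9780 Ft, so the alternative floor tax is the binding amount.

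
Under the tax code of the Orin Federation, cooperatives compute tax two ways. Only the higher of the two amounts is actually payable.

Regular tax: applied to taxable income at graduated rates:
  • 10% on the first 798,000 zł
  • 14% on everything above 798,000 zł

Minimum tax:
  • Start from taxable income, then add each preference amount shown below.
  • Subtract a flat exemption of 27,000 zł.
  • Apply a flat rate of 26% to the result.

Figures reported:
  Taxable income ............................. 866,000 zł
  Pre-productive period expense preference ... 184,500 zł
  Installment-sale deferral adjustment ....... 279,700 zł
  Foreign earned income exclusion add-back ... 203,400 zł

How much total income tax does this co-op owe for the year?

391,716 zł

Regular tax:
  798,000 zł × 10% = 79,800 zł
  68,000 zł × 14% = 9,520 zł
  → 89,320 zł

Minimum tax:
  Adjusted income: 866,000 zł + 184,500 zł + 279,700 zł + 203,400 zł = 1,533,600 zł
  Less exemption 27,000 zł → base 1,506,600 zł
  1,506,600 zł × 26% = 391,716 zł

391,716 zł > 89,320 zł, so the minimum tax is the binding amount.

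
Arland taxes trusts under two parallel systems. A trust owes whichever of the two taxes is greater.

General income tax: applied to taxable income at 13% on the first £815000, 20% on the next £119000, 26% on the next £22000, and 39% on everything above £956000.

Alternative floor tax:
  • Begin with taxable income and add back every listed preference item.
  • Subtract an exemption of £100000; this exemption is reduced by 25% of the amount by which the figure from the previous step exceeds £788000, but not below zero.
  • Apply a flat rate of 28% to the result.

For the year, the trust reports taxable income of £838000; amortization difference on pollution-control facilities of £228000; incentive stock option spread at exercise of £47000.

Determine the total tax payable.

General income tax:
  £815000 × 13% = £105950
  £23000 × 20% = £4600
  → £110550

Alternative floor tax:
  Adjusted income: £838000 + £228000 + £47000 = £1113000
  Exemption: £100000 − 25% × (£1113000 − £788000) = £100000 − £81250 = £18750
  Base: £1113000 − £18750 = £1094250
  £1094250 × 28% = £306390

£306390 > £110550, so the alternative floor tax is the binding amount.

£306390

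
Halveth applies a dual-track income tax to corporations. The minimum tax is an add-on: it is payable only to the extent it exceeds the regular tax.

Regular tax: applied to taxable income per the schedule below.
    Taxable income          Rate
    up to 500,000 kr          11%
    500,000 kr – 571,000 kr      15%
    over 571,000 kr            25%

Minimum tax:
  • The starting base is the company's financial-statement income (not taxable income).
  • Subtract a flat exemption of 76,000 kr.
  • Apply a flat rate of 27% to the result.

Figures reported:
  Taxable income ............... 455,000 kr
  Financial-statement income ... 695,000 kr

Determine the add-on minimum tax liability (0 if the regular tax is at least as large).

117,080 kr

Regular tax:
  455,000 kr × 11% = 50,050 kr

Minimum tax:
  Base (financial-statement income): 695,000 kr
  Less exemption 76,000 kr → base 619,000 kr
  619,000 kr × 27% = 167,130 kr

Excess of minimum tax over regular tax: 167,130 kr − 50,050 kr = 117,080 kr.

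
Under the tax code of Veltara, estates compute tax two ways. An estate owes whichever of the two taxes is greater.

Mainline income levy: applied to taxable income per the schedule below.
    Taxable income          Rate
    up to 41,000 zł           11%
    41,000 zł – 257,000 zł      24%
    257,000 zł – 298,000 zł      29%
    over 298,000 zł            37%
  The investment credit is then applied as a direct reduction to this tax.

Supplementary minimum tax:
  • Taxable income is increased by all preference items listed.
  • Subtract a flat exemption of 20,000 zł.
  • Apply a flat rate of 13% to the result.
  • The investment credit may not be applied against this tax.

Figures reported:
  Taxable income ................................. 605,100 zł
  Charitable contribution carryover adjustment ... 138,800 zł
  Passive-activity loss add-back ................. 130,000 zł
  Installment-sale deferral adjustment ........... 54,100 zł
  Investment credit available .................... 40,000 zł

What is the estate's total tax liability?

Supplementary minimum tax:
  Adjusted income: 605,100 zł + 138,800 zł + 130,000 zł + 54,100 zł = 928,000 zł
  Less exemption 20,000 zł → base 908,000 zł
  908,000 zł × 13% = 118,040 zł

Mainline income levy:
  41,000 zł × 11% = 4,510 zł
  216,000 zł × 24% = 51,840 zł
  41,000 zł × 29% = 11,890 zł
  307,100 zł × 37% = 113,627 zł
  → 181,867 zł
  Less investment credit 40,000 zł → 141,867 zł

141,867 zł > 118,040 zł, so the mainline income levy governs.

141,867 zł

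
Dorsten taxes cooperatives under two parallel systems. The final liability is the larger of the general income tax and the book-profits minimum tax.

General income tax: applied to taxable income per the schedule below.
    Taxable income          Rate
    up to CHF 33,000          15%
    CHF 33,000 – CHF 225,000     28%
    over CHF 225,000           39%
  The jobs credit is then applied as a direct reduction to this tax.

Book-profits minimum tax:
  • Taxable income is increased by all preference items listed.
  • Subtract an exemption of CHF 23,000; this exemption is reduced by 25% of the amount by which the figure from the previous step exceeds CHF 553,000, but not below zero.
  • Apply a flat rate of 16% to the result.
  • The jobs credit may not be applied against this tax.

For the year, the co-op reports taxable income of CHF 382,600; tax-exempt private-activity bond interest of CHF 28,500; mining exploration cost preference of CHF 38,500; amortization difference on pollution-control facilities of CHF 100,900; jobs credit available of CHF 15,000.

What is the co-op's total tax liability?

General income tax:
  CHF 33,000 × 15% = CHF 4,950
  CHF 192,000 × 28% = CHF 53,760
  CHF 157,600 × 39% = CHF 61,464
  → CHF 120,174
  Less jobs credit CHF 15,000 → CHF 105,174

Book-profits minimum tax:
  Adjusted income: CHF 382,600 + CHF 28,500 + CHF 38,500 + CHF 100,900 = CHF 550,500
  Exemption: CHF 550,500 ≤ CHF 553,000, so full CHF 23,000 applies
  Base: CHF 550,500 − CHF 23,000 = CHF 527,500
  CHF 527,500 × 16% = CHF 84,400

CHF 105,174 > CHF 84,400, so the general income tax governs.

CHF 105,174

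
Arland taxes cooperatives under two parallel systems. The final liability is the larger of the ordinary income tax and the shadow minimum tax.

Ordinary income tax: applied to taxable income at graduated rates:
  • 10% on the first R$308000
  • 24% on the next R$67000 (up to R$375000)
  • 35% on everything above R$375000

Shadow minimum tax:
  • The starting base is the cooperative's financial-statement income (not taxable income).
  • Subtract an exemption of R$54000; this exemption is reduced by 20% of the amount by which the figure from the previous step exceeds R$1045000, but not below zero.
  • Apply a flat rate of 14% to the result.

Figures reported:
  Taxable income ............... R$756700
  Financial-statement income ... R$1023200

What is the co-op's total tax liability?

R$180475

Shadow minimum tax:
  Base (financial-statement income): R$1023200
  Exemption: R$1023200 ≤ R$1045000, so full R$54000 applies
  Base: R$1023200 − R$54000 = R$969200
  R$969200 × 14% = R$135688

Ordinary income tax:
  R$308000 × 10% = R$30800
  R$67000 × 24% = R$16080
  R$381700 × 35% = R$133595
  → R$180475

R$180475 > R$135688, so the ordinary income tax governs.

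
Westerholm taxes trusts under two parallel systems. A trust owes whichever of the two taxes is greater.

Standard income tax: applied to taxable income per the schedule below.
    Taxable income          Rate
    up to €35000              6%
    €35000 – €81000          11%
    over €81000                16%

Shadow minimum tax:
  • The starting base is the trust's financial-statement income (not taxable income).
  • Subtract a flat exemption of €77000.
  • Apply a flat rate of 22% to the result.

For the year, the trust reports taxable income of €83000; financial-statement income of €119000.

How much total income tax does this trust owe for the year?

Shadow minimum tax:
  Base (financial-statement income): €119000
  Less exemption €77000 → base €42000
  €42000 × 22% = €9240

Standard income tax:
  €35000 × 6% = €2100
  €46000 × 11% = €5060
  €2000 × 16% = €320
  → €7480

€9240 > €7480, so the shadow minimum tax is the binding amount.

€9240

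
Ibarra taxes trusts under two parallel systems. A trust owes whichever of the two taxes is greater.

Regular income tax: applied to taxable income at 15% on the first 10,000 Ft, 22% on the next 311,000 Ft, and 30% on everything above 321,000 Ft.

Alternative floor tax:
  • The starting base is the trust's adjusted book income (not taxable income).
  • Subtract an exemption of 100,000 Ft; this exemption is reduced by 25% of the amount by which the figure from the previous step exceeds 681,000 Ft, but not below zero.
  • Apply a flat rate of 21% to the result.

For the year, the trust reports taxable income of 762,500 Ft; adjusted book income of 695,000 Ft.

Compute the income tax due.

Alternative floor tax:
  Base (adjusted book income): 695,000 Ft
  Exemption: 100,000 Ft − 25% × (695,000 Ft − 681,000 Ft) = 100,000 Ft − 3,500 Ft = 96,500 Ft
  Base: 695,000 Ft − 96,500 Ft = 598,500 Ft
  598,500 Ft × 21% = 125,685 Ft

Regular income tax:
  10,000 Ft × 15% = 1,500 Ft
  311,000 Ft × 22% = 68,420 Ft
  441,500 Ft × 30% = 132,450 Ft
  → 202,370 Ft

202,370 Ft > 125,685 Ft, so the regular income tax governs.

202,370 Ft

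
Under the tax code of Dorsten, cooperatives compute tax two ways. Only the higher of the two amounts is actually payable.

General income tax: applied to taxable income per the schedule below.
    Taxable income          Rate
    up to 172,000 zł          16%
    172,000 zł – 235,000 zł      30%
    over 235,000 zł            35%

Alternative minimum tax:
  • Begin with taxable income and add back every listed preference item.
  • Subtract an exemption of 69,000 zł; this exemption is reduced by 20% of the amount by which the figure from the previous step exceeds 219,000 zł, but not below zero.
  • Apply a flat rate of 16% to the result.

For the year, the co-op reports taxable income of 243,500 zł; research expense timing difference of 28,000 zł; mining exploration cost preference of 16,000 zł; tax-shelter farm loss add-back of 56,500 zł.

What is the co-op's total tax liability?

General income tax:
  172,000 zł × 16% = 27,520 zł
  63,000 zł × 30% = 18,900 zł
  8,500 zł × 35% = 2,975 zł
  → 49,395 zł

Alternative minimum tax:
  Adjusted income: 243,500 zł + 28,000 zł + 16,000 zł + 56,500 zł = 344,000 zł
  Exemption: 69,000 zł − 20% × (344,000 zł − 219,000 zł) = 69,000 zł − 25,000 zł = 44,000 zł
  Base: 344,000 zł − 44,000 zł = 300,000 zł
  300,000 zł × 16% = 48,000 zł

49,395 zł > 48,000 zł, so the general income tax governs.

49,395 zł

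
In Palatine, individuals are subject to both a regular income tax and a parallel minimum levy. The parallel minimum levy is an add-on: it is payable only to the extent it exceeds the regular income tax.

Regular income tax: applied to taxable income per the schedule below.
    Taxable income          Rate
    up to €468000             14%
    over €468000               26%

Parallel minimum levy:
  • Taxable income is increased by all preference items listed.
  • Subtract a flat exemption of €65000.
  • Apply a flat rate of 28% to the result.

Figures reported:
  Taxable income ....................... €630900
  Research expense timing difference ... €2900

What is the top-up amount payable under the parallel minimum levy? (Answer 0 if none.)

Regular income tax:
  €468000 × 14% = €65520
  €162900 × 26% = €42354
  → €107874

Parallel minimum levy:
  Adjusted income: €630900 + €2900 = €633800
  Less exemption €65000 → base €568800
  €568800 × 28% = €159264

Excess of parallel minimum levy over regular income tax: €159264 − €107874 = €51390.

€51390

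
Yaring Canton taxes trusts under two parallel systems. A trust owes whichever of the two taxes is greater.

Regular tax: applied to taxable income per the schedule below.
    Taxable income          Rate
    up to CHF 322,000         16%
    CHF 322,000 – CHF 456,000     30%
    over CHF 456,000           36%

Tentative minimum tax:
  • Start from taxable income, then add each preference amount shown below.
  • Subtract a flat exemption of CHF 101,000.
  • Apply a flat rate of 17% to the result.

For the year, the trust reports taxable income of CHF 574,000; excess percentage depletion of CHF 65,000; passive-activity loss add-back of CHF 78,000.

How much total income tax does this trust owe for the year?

Tentative minimum tax:
  Adjusted income: CHF 574,000 + CHF 65,000 + CHF 78,000 = CHF 717,000
  Less exemption CHF 101,000 → base CHF 616,000
  CHF 616,000 × 17% = CHF 104,720

Regular tax:
  CHF 322,000 × 16% = CHF 51,520
  CHF 134,000 × 30% = CHF 40,200
  CHF 118,000 × 36% = CHF 42,480
  → CHF 134,200

CHF 134,200 > CHF 104,720, so the regular tax governs.

CHF 134,200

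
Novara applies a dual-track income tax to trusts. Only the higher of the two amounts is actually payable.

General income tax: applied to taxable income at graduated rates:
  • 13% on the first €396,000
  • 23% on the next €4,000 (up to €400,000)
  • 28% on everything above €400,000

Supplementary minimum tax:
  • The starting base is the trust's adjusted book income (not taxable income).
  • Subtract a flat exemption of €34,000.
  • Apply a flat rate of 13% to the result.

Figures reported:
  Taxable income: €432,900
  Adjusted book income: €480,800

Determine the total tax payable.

€61,612

Supplementary minimum tax:
  Base (adjusted book income): €480,800
  Less exemption €34,000 → base €446,800
  €446,800 × 13% = €58,084

General income tax:
  €396,000 × 13% = €51,480
  €4,000 × 23% = €920
  €32,900 × 28% = €9,212
  → €61,612

€61,612 > €58,084, so the general income tax governs.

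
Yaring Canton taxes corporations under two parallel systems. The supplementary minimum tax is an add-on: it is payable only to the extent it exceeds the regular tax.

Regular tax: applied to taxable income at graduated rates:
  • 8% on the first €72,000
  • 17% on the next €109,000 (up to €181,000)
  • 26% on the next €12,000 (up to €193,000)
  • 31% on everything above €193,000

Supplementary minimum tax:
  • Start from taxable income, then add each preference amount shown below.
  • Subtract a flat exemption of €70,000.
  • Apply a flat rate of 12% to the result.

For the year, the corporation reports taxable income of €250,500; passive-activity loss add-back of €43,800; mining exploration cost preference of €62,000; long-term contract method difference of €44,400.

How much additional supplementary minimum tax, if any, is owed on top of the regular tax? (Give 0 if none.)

Supplementary minimum tax:
  Adjusted income: €250,500 + €43,800 + €62,000 + €44,400 = €400,700
  Less exemption €70,000 → base €330,700
  €330,700 × 12% = €39,684

Regular tax:
  €72,000 × 8% = €5,760
  €109,000 × 17% = €18,530
  €12,000 × 26% = €3,120
  €57,500 × 31% = €17,825
  → €45,235

€39,684 ≤ €45,235, so no add-on is due.

€0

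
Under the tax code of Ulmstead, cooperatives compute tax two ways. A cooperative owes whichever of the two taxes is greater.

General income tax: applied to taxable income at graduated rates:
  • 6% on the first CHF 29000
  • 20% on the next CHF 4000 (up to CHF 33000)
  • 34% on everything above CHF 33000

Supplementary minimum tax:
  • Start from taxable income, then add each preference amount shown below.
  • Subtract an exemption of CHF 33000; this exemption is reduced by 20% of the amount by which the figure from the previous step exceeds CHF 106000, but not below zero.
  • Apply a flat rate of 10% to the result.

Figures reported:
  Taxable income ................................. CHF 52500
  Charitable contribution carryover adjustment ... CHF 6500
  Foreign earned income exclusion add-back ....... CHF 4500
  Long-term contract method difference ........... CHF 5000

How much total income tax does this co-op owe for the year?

CHF 9170

General income tax:
  CHF 29000 × 6% = CHF 1740
  CHF 4000 × 20% = CHF 800
  CHF 19500 × 34% = CHF 6630
  → CHF 9170

Supplementary minimum tax:
  Adjusted income: CHF 52500 + CHF 6500 + CHF 4500 + CHF 5000 = CHF 68500
  Exemption: CHF 68500 ≤ CHF 106000, so full CHF 33000 applies
  Base: CHF 68500 − CHF 33000 = CHF 35500
  CHF 35500 × 10% = CHF 3550

CHF 9170 > CHF 3550, so the general income tax governs.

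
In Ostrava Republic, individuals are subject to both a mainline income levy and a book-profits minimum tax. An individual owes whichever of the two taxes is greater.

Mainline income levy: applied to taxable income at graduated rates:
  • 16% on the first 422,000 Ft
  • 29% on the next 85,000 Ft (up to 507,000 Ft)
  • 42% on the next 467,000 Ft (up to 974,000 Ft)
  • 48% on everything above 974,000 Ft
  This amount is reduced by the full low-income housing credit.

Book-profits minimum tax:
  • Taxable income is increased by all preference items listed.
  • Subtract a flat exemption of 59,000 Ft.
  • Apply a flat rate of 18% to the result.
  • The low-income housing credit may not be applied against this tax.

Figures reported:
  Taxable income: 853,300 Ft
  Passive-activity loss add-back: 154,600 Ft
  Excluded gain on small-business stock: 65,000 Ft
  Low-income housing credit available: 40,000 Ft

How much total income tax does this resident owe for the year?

Mainline income levy:
  422,000 Ft × 16% = 67,520 Ft
  85,000 Ft × 29% = 24,650 Ft
  346,300 Ft × 42% = 145,446 Ft
  → 237,616 Ft
  Less low-income housing credit 40,000 Ft → 197,616 Ft

Book-profits minimum tax:
  Adjusted income: 853,300 Ft + 154,600 Ft + 65,000 Ft = 1,072,900 Ft
  Less exemption 59,000 Ft → base 1,013,900 Ft
  1,013,900 Ft × 18% = 182,502 Ft

197,616 Ft > 182,502 Ft, so the mainline income levy governs.

197,616 Ft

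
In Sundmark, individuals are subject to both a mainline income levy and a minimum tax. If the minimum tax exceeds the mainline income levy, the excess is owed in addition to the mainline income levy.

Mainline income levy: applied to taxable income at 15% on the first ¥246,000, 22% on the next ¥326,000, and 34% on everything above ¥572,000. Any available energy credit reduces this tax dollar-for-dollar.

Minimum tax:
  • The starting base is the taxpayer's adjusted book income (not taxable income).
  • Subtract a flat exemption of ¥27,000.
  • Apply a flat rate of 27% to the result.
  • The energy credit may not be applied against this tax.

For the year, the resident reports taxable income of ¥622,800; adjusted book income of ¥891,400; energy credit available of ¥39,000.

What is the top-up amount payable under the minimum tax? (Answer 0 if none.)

Minimum tax:
  Base (adjusted book income): ¥891,400
  Less exemption ¥27,000 → base ¥864,400
  ¥864,400 × 27% = ¥233,388

Mainline income levy:
  ¥246,000 × 15% = ¥36,900
  ¥326,000 × 22% = ¥71,720
  ¥50,800 × 34% = ¥17,272
  → ¥125,892
  Less energy credit ¥39,000 → ¥86,892

Excess of minimum tax over mainline income levy: ¥233,388 − ¥86,892 = ¥146,496.

¥146,496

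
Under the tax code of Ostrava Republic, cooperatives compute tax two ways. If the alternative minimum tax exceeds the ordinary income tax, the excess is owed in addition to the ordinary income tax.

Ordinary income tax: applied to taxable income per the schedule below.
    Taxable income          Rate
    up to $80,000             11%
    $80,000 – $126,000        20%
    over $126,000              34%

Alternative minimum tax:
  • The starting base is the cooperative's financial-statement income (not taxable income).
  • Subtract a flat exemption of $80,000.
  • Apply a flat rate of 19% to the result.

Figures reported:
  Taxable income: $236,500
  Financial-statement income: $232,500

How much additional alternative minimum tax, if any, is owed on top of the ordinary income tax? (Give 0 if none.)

$0

Alternative minimum tax:
  Base (financial-statement income): $232,500
  Less exemption $80,000 → base $152,500
  $152,500 × 19% = $28,975

Ordinary income tax:
  $80,000 × 11% = $8,800
  $46,000 × 20% = $9,200
  $110,500 × 34% = $37,570
  → $55,570

$28,975 ≤ $55,570, so no add-on is due.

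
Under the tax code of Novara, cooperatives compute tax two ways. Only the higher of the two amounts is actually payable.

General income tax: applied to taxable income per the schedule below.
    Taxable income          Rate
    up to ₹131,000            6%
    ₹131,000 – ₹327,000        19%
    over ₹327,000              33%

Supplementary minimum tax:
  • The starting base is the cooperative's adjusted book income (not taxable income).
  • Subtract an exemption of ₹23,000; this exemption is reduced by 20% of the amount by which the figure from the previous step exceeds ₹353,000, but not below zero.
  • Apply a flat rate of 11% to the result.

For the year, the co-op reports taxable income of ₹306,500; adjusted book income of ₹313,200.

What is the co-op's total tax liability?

₹41,205

Supplementary minimum tax:
  Base (adjusted book income): ₹313,200
  Exemption: ₹313,200 ≤ ₹353,000, so full ₹23,000 applies
  Base: ₹313,200 − ₹23,000 = ₹290,200
  ₹290,200 × 11% = ₹31,922

General income tax:
  ₹131,000 × 6% = ₹7,860
  ₹175,500 × 19% = ₹33,345
  → ₹41,205

₹41,205 > ₹31,922, so the general income tax governs.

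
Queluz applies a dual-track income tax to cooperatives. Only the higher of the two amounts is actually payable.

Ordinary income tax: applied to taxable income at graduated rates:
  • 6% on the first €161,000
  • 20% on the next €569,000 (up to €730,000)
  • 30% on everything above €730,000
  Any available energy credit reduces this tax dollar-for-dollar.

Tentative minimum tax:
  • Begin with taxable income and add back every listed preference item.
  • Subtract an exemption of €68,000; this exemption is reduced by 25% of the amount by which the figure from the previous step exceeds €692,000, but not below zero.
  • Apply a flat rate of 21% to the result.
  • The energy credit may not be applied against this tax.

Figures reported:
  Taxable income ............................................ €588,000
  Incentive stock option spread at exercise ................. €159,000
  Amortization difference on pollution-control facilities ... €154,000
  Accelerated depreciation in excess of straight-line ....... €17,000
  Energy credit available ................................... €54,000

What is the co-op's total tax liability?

€190,365

Tentative minimum tax:
  Adjusted income: €588,000 + €159,000 + €154,000 + €17,000 = €918,000
  Exemption: €68,000 − 25% × (€918,000 − €692,000) = €68,000 − €56,500 = €11,500
  Base: €918,000 − €11,500 = €906,500
  €906,500 × 21% = €190,365

Ordinary income tax:
  €161,000 × 6% = €9,660
  €427,000 × 20% = €85,400
  → €95,060
  Less energy credit €54,000 → €41,060

€190,365 > €41,060, so the tentative minimum tax is the binding amount.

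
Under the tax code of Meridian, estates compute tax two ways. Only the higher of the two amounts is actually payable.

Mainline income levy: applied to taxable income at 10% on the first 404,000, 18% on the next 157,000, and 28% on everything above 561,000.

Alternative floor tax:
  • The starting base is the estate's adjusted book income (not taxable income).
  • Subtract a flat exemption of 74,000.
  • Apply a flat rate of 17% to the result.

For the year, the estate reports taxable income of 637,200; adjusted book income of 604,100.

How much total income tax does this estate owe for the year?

Alternative floor tax:
  Base (adjusted book income): 604,100
  Less exemption 74,000 → base 530,100
  530,100 × 17% = 90,117

Mainline income levy:
  404,000 × 10% = 40,400
  157,000 × 18% = 28,260
  76,200 × 28% = 21,336
  → 89,996

90,117 > 89,996, so the alternative floor tax is the binding amount.

90,117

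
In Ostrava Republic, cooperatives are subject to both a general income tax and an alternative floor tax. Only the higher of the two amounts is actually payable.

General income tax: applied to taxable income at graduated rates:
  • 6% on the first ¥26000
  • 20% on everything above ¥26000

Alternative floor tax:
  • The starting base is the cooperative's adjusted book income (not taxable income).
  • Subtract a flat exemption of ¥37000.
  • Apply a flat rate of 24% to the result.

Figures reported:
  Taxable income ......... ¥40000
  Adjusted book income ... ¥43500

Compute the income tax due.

General income tax:
  ¥26000 × 6% = ¥1560
  ¥14000 × 20% = ¥2800
  → ¥4360

Alternative floor tax:
  Base (adjusted book income): ¥43500
  Less exemption ¥37000 → base ¥6500
  ¥6500 × 24% = ¥1560

¥4360 > ¥1560, so the general income tax governs.

¥4360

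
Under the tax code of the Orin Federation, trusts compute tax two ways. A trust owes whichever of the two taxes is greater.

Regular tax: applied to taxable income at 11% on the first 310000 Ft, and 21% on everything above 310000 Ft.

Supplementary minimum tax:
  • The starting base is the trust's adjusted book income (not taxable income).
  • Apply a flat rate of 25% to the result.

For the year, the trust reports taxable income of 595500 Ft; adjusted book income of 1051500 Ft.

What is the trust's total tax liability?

262875 Ft

Supplementary minimum tax:
  Base (adjusted book income): 1051500 Ft
  1051500 Ft × 25% = 262875 Ft

Regular tax:
  310000 Ft × 11% = 34100 Ft
  285500 Ft × 21% = 59955 Ft
  → 94055 Ft

262875 Ft > 94055 Ft, so the supplementary minimum tax is the binding amount.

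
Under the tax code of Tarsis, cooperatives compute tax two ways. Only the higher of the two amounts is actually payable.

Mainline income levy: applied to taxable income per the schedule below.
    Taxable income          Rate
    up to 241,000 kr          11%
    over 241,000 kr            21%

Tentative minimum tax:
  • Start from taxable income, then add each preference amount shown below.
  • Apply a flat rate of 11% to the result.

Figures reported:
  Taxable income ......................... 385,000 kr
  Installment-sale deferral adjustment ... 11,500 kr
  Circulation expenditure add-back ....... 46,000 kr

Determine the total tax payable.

56,750 kr

Tentative minimum tax:
  Adjusted income: 385,000 kr + 11,500 kr + 46,000 kr = 442,500 kr
  442,500 kr × 11% = 48,675 kr

Mainline income levy:
  241,000 kr × 11% = 26,510 kr
  144,000 kr × 21% = 30,240 kr
  → 56,750 kr

56,750 kr > 48,675 kr, so the mainline income levy governs.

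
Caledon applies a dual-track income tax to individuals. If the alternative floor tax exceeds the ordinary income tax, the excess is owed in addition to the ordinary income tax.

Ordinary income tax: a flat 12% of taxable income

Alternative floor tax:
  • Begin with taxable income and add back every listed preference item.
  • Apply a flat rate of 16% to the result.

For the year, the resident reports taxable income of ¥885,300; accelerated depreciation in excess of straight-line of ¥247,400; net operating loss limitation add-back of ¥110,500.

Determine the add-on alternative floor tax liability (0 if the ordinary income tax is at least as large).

¥92,676

Ordinary income tax:
  ¥885,300 × 12% = ¥106,236

Alternative floor tax:
  Adjusted income: ¥885,300 + ¥247,400 + ¥110,500 = ¥1,243,200
  ¥1,243,200 × 16% = ¥198,912

Excess of alternative floor tax over ordinary income tax: ¥198,912 − ¥106,236 = ¥92,676.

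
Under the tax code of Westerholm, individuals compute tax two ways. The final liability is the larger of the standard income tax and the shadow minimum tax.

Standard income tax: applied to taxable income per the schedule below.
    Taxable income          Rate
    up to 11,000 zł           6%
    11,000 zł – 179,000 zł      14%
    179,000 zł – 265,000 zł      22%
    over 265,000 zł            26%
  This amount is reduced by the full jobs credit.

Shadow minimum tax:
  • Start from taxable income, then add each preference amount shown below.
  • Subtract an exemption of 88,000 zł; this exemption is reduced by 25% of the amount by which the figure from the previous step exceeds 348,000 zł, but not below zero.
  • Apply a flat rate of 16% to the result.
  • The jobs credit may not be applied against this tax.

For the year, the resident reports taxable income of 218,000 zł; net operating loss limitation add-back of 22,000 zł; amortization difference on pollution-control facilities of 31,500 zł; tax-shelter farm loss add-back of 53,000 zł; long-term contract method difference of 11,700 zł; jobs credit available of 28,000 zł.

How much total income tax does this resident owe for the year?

Standard income tax:
  11,000 zł × 6% = 660 zł
  168,000 zł × 14% = 23,520 zł
  39,000 zł × 22% = 8,580 zł
  → 32,760 zł
  Less jobs credit 28,000 zł → 4,760 zł

Shadow minimum tax:
  Adjusted income: 218,000 zł + 22,000 zł + 31,500 zł + 53,000 zł + 11,700 zł = 336,200 zł
  Exemption: 336,200 zł ≤ 348,000 zł, so full 88,000 zł applies
  Base: 336,200 zł − 88,000 zł = 248,200 zł
  248,200 zł × 16% = 39,712 zł

39,712 zł > 4,760 zł, so the shadow minimum tax is the binding amount.

39,712 zł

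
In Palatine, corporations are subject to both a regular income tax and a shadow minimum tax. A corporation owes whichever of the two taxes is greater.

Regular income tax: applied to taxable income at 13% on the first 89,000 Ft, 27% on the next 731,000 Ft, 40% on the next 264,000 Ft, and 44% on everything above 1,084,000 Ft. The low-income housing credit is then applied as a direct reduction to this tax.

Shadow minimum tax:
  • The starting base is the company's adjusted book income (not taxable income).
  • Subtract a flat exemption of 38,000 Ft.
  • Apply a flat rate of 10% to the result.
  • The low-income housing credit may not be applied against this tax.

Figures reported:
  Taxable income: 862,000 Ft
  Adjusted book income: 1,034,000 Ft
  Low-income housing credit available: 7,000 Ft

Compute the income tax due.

218,740 Ft

Shadow minimum tax:
  Base (adjusted book income): 1,034,000 Ft
  Less exemption 38,000 Ft → base 996,000 Ft
  996,000 Ft × 10% = 99,600 Ft

Regular income tax:
  89,000 Ft × 13% = 11,570 Ft
  731,000 Ft × 27% = 197,370 Ft
  42,000 Ft × 40% = 16,800 Ft
  → 225,740 Ft
  Less low-income housing credit 7,000 Ft → 218,740 Ft

218,740 Ft > 99,600 Ft, so the regular income tax governs.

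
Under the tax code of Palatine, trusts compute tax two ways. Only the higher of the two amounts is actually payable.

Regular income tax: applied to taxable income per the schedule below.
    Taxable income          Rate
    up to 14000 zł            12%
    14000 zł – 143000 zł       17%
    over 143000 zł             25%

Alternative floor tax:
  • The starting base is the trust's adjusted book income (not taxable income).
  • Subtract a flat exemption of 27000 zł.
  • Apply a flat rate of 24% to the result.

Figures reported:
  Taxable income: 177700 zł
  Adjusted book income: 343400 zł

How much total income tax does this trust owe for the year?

Alternative floor tax:
  Base (adjusted book income): 343400 zł
  Less exemption 27000 zł → base 316400 zł
  316400 zł × 24% = 75936 zł

Regular income tax:
  14000 zł × 12% = 1680 zł
  129000 zł × 17% = 21930 zł
  34700 zł × 25% = 8675 zł
  → 32285 zł

75936 zł > 32285 zł, so the alternative floor tax is the binding amount.

75936 zł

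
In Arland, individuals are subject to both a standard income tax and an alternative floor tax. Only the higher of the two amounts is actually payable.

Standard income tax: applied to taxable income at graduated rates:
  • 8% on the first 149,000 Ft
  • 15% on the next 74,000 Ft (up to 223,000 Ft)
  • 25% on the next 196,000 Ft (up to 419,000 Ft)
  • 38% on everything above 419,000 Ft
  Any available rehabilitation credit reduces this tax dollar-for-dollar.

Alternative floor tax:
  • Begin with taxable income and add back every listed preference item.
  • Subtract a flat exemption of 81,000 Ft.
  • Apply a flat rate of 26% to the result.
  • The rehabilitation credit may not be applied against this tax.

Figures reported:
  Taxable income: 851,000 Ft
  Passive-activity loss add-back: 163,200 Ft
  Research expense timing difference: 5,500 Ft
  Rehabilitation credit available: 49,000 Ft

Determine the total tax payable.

Alternative floor tax:
  Adjusted income: 851,000 Ft + 163,200 Ft + 5,500 Ft = 1,019,700 Ft
  Less exemption 81,000 Ft → base 938,700 Ft
  938,700 Ft × 26% = 244,062 Ft

Standard income tax:
  149,000 Ft × 8% = 11,920 Ft
  74,000 Ft × 15% = 11,100 Ft
  196,000 Ft × 25% = 49,000 Ft
  432,000 Ft × 38% = 164,160 Ft
  → 236,180 Ft
  Less rehabilitation credit 49,000 Ft → 187,180 Ft

244,062 Ft > 187,180 Ft, so the alternative floor tax is the binding amount.

244,062 Ft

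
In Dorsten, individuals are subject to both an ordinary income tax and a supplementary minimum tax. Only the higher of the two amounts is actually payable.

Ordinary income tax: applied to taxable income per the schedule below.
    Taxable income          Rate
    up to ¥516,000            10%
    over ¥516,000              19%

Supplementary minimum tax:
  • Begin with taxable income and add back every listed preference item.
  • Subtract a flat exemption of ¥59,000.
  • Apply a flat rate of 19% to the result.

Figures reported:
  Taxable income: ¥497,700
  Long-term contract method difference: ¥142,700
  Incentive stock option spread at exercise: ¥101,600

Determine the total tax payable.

¥129,770

Ordinary income tax:
  ¥497,700 × 10% = ¥49,770

Supplementary minimum tax:
  Adjusted income: ¥497,700 + ¥142,700 + ¥101,600 = ¥742,000
  Less exemption ¥59,000 → base ¥683,000
  ¥683,000 × 19% = ¥129,770

¥129,770 > ¥49,770, so the supplementary minimum tax is the binding amount.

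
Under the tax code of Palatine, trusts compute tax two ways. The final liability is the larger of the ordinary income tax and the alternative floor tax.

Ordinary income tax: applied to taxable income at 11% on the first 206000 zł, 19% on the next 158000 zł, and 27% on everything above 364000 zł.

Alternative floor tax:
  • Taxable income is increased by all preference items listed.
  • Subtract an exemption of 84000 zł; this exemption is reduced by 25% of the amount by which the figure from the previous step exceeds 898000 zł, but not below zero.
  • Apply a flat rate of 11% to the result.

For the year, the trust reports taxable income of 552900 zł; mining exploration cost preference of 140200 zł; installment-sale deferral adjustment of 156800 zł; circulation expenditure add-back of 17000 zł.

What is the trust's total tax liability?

103683 zł

Ordinary income tax:
  206000 zł × 11% = 22660 zł
  158000 zł × 19% = 30020 zł
  188900 zł × 27% = 51003 zł
  → 103683 zł

Alternative floor tax:
  Adjusted income: 552900 zł + 140200 zł + 156800 zł + 17000 zł = 866900 zł
  Exemption: 866900 zł ≤ 898000 zł, so full 84000 zł applies
  Base: 866900 zł − 84000 zł = 782900 zł
  782900 zł × 11% = 86119 zł

103683 zł > 86119 zł, so the ordinary income tax governs.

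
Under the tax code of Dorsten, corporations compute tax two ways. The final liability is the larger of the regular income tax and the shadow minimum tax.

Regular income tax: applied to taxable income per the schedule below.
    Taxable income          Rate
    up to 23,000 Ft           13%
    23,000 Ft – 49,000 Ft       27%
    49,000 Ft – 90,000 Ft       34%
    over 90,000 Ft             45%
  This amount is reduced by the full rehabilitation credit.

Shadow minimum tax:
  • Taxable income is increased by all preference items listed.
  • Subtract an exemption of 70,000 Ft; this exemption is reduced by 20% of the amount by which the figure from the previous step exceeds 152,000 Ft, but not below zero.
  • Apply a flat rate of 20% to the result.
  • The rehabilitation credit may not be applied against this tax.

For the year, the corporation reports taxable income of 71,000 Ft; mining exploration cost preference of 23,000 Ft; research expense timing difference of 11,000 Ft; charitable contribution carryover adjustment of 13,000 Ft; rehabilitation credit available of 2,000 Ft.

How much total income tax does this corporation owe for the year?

Shadow minimum tax:
  Adjusted income: 71,000 Ft + 23,000 Ft + 11,000 Ft + 13,000 Ft = 118,000 Ft
  Exemption: 118,000 Ft ≤ 152,000 Ft, so full 70,000 Ft applies
  Base: 118,000 Ft − 70,000 Ft = 48,000 Ft
  48,000 Ft × 20% = 9,600 Ft

Regular income tax:
  23,000 Ft × 13% = 2,990 Ft
  26,000 Ft × 27% = 7,020 Ft
  22,000 Ft × 34% = 7,480 Ft
  → 17,490 Ft
  Less rehabilitation credit 2,000 Ft → 15,490 Ft

15,490 Ft > 9,600 Ft, so the regular income tax governs.

15,490 Ft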